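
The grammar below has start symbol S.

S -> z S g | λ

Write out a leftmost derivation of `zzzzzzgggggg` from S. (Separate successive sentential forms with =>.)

S => zSg   [S -> z S g]
zSg => zzSgg   [S -> z S g]
zzSgg => zzzSggg   [S -> z S g]
zzzSggg => zzzzSgggg   [S -> z S g]
zzzzSgggg => zzzzzSggggg   [S -> z S g]
zzzzzSggggg => zzzzzzSgggggg   [S -> z S g]
zzzzzzSgggggg => zzzzzzgggggg   [S -> λ]

S=>zSg=>zzSgg=>zzzSggg=>zzzzSgggg=>zzzzzSggggg=>zzzzzzSgggggg=>zzzzzzgggggg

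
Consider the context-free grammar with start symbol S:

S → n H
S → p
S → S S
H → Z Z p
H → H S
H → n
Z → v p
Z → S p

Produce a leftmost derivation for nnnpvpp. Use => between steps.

S=>nH=>nZZp=>nSpZp=>nnHpZp=>nnnpZp=>nnnpvpp

S => nH   [S → n H]
nH => nZZp   [H → Z Z p]
nZZp => nSpZp   [Z → S p]
nSpZp => nnHpZp   [S → n H]
nnHpZp => nnnpZp   [H → n]
nnnpZp => nnnpvpp   [Z → v p]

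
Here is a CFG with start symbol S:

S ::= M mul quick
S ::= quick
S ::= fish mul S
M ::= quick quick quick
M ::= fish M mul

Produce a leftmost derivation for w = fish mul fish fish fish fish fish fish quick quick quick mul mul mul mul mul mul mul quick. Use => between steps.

S => fish mul S => fish mul M mul quick => fish mul fish M mul mul quick => fish mul fish fish M mul mul mul quick => fish mul fish fish fish M mul mul mul mul quick => fish mul fish fish fish fish M mul mul mul mul mul quick => fish mul fish fish fish fish fish M mul mul mul mul mul mul quick => fish mul fish fish fish fish fish fish M mul mul mul mul mul mul mul quick => fish mul fish fish fish fish fish fish quick quick quick mul mul mul mul mul mul mul quick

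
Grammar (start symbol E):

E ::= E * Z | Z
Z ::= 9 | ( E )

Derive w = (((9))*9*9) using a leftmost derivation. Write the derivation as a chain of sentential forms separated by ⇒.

E⇒Z⇒(E)⇒(E*Z)⇒(E*Z*Z)⇒(Z*Z*Z)⇒((E)*Z*Z)⇒((Z)*Z*Z)⇒(((E))*Z*Z)⇒(((Z))*Z*Z)⇒(((9))*Z*Z)⇒(((9))*9*Z)⇒(((9))*9*9)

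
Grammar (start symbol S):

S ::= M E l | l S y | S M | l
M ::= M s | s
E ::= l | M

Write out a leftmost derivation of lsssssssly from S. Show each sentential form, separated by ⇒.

S ⇒ lSy   [S ::= l S y]
lSy ⇒ lMEly   [S ::= M E l]
lMEly ⇒ lMsEly   [M ::= M s]
lMsEly ⇒ lMssEly   [M ::= M s]
lMssEly ⇒ lMsssEly   [M ::= M s]
lMsssEly ⇒ lMssssEly   [M ::= M s]
lMssssEly ⇒ lMsssssEly   [M ::= M s]
lMsssssEly ⇒ lssssssEly   [M ::= s]
lssssssEly ⇒ lssssssMly   [E ::= M]
lssssssMly ⇒ lsssssssly   [M ::= s]

S ⇒ lSy ⇒ lMEly ⇒ lMsEly ⇒ lMssEly ⇒ lMsssEly ⇒ lMssssEly ⇒ lMsssssEly ⇒ lssssssEly ⇒ lssssssMly ⇒ lsssssssly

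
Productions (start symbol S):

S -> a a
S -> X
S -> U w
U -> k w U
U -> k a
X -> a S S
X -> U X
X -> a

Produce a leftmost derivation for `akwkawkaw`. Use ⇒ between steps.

S ⇒ X ⇒ aSS ⇒ aUwS ⇒ akwUwS ⇒ akwkawS ⇒ akwkawUw ⇒ akwkawkaw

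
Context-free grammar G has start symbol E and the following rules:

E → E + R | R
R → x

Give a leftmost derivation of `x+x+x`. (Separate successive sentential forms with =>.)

E=>E+R=>E+R+R=>R+R+R=>x+R+R=>x+x+R=>x+x+x

E => E+R   [E → E + R]
E+R => E+R+R   [E → E + R]
E+R+R => R+R+R   [E → R]
R+R+R => x+R+R   [R → x]
x+R+R => x+x+R   [R → x]
x+x+R => x+x+x   [R → x]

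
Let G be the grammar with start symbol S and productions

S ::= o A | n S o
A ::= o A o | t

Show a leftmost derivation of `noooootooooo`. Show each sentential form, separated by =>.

S => nSo   [S ::= n S o]
nSo => noAo   [S ::= o A]
noAo => nooAoo   [A ::= o A o]
nooAoo => noooAooo   [A ::= o A o]
noooAooo => nooooAoooo   [A ::= o A o]
nooooAoooo => noooooAooooo   [A ::= o A o]
noooooAooooo => noooootooooo   [A ::= t]

S => nSo => noAo => nooAoo => noooAooo => nooooAoooo => noooooAooooo => noooootooooo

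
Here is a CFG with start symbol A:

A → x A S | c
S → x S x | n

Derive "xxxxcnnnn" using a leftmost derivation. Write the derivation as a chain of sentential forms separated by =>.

A => xAS   [A → x A S]
xAS => xxASS   [A → x A S]
xxASS => xxxASSS   [A → x A S]
xxxASSS => xxxxASSSS   [A → x A S]
xxxxASSSS => xxxxcSSSS   [A → c]
xxxxcSSSS => xxxxcnSSS   [S → n]
xxxxcnSSS => xxxxcnnSS   [S → n]
xxxxcnnSS => xxxxcnnnS   [S → n]
xxxxcnnnS => xxxxcnnnn   [S → n]

A => xAS => xxASS => xxxASSS => xxxxASSSS => xxxxcSSSS => xxxxcnSSS => xxxxcnnSS => xxxxcnnnS => xxxxcnnnn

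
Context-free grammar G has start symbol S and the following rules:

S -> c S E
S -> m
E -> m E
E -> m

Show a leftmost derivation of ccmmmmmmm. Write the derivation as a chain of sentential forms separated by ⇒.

S ⇒ cSE   [S -> c S E]
cSE ⇒ ccSEE   [S -> c S E]
ccSEE ⇒ ccmEE   [S -> m]
ccmEE ⇒ ccmmEE   [E -> m E]
ccmmEE ⇒ ccmmmE   [E -> m]
ccmmmE ⇒ ccmmmmE   [E -> m E]
ccmmmmE ⇒ ccmmmmmE   [E -> m E]
ccmmmmmE ⇒ ccmmmmmmE   [E -> m E]
ccmmmmmmE ⇒ ccmmmmmmm   [E -> m]

S ⇒ cSE ⇒ ccSEE ⇒ ccmEE ⇒ ccmmEE ⇒ ccmmmE ⇒ ccmmmmE ⇒ ccmmmmmE ⇒ ccmmmmmmE ⇒ ccmmmmmmm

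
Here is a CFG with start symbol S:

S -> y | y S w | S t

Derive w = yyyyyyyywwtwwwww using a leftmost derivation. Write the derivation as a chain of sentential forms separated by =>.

S => ySw   [S -> y S w]
ySw => yySww   [S -> y S w]
yySww => yyySwww   [S -> y S w]
yyySwww => yyyySwwww   [S -> y S w]
yyyySwwww => yyyyySwwwww   [S -> y S w]
yyyyySwwwww => yyyyyStwwwww   [S -> S t]
yyyyyStwwwww => yyyyyySwtwwwww   [S -> y S w]
yyyyyySwtwwwww => yyyyyyySwwtwwwww   [S -> y S w]
yyyyyyySwwtwwwww => yyyyyyyywwtwwwww   [S -> y]

S => ySw => yySww => yyySwww => yyyySwwww => yyyyySwwwww => yyyyyStwwwww => yyyyyySwtwwwww => yyyyyyySwwtwwwww => yyyyyyyywwtwwwww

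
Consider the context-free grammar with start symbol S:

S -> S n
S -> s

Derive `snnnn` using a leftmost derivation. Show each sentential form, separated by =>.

S => Sn   [S -> S n]
Sn => Snn   [S -> S n]
Snn => Snnn   [S -> S n]
Snnn => Snnnn   [S -> S n]
Snnnn => snnnn   [S -> s]

S => Sn => Snn => Snnn => Snnnn => snnnn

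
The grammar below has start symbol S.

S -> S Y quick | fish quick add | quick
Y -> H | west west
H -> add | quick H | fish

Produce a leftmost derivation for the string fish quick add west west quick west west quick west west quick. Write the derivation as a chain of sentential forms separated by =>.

S => S Y quick => S Y quick Y quick => S Y quick Y quick Y quick => fish quick add Y quick Y quick Y quick => fish quick add west west quick Y quick Y quick => fish quick add west west quick west west quick Y quick => fish quick add west west quick west west quick west west quick

S => S Y quick   [S -> S Y quick]
S Y quick => S Y quick Y quick   [S -> S Y quick]
S Y quick Y quick => S Y quick Y quick Y quick   [S -> S Y quick]
S Y quick Y quick Y quick => fish quick add Y quick Y quick Y quick   [S -> fish quick add]
fish quick add Y quick Y quick Y quick => fish quick add west west quick Y quick Y quick   [Y -> west west]
fish quick add west west quick Y quick Y quick => fish quick add west west quick west west quick Y quick   [Y -> west west]
fish quick add west west quick west west quick Y quick => fish quick add west west quick west west quick west west quick   [Y -> west west]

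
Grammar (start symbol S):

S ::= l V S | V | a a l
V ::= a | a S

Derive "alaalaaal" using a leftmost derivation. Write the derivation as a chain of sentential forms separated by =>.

S => V   [S ::= V]
V => aS   [V ::= a S]
aS => alVS   [S ::= l V S]
alVS => alaSS   [V ::= a S]
alaSS => alaVS   [S ::= V]
alaVS => alaaS   [V ::= a]
alaaS => alaalVS   [S ::= l V S]
alaalVS => alaalaS   [V ::= a]
alaalaS => alaalaaal   [S ::= a a l]

S => V => aS => alVS => alaSS => alaVS => alaaS => alaalVS => alaalaS => alaalaaal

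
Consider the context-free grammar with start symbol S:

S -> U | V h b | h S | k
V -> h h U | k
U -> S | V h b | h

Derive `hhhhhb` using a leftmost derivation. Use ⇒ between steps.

S⇒hS⇒hVhb⇒hhhUhb⇒hhhhhb

S ⇒ hS   [S -> h S]
hS ⇒ hVhb   [S -> V h b]
hVhb ⇒ hhhUhb   [V -> h h U]
hhhUhb ⇒ hhhhhb   [U -> h]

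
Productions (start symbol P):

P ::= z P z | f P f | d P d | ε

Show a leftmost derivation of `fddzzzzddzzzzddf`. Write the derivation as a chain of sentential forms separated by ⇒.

P ⇒ fPf ⇒ fdPdf ⇒ fddPddf ⇒ fddzPzddf ⇒ fddzzPzzddf ⇒ fddzzzPzzzddf ⇒ fddzzzzPzzzzddf ⇒ fddzzzzdPdzzzzddf ⇒ fddzzzzddzzzzddf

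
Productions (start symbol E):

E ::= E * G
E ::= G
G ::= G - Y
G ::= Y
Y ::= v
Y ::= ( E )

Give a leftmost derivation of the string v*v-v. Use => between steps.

E => E*G => G*G => Y*G => v*G => v*G-Y => v*Y-Y => v*v-Y => v*v-v

E => E*G   [E ::= E * G]
E*G => G*G   [E ::= G]
G*G => Y*G   [G ::= Y]
Y*G => v*G   [Y ::= v]
v*G => v*G-Y   [G ::= G - Y]
v*G-Y => v*Y-Y   [G ::= Y]
v*Y-Y => v*v-Y   [Y ::= v]
v*v-Y => v*v-v   [Y ::= v]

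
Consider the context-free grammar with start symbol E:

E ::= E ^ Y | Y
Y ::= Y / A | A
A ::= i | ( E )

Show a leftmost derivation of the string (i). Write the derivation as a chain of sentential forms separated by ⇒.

E ⇒ Y ⇒ A ⇒ (E) ⇒ (Y) ⇒ (A) ⇒ (i)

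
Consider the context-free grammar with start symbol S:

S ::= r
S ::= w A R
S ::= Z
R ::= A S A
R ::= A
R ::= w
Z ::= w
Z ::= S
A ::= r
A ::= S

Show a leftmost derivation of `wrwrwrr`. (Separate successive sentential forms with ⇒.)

S ⇒ wAR ⇒ wrR ⇒ wrASA ⇒ wrSSA ⇒ wrwARSA ⇒ wrwSRSA ⇒ wrwrRSA ⇒ wrwrwSA ⇒ wrwrwrA ⇒ wrwrwrr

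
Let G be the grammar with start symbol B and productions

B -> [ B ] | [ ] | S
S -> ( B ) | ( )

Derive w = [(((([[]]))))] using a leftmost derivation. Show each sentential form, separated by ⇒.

B ⇒ [B]   [B -> [ B ]]
[B] ⇒ [S]   [B -> S]
[S] ⇒ [(B)]   [S -> ( B )]
[(B)] ⇒ [(S)]   [B -> S]
[(S)] ⇒ [((B))]   [S -> ( B )]
[((B))] ⇒ [((S))]   [B -> S]
[((S))] ⇒ [(((B)))]   [S -> ( B )]
[(((B)))] ⇒ [(((S)))]   [B -> S]
[(((S)))] ⇒ [((((B))))]   [S -> ( B )]
[((((B))))] ⇒ [(((([B]))))]   [B -> [ B ]]
[(((([B]))))] ⇒ [(((([[]]))))]   [B -> [ ]]

B⇒[B]⇒[S]⇒[(B)]⇒[(S)]⇒[((B))]⇒[((S))]⇒[(((B)))]⇒[(((S)))]⇒[((((B))))]⇒[(((([B]))))]⇒[(((([[]]))))]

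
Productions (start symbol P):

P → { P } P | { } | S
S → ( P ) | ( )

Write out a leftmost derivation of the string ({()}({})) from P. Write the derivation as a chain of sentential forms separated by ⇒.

P⇒S⇒(P)⇒({P}P)⇒({S}P)⇒({()}P)⇒({()}S)⇒({()}(P))⇒({()}({}))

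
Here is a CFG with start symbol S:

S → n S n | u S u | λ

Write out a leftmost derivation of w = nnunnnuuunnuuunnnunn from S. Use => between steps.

S => nSn => nnSnn => nnuSunn => nnunSnunn => nnunnSnnunn => nnunnnSnnnunn => nnunnnuSunnnunn => nnunnnuuSuunnnunn => nnunnnuuuSuuunnnunn => nnunnnuuunSnuuunnnunn => nnunnnuuunnuuunnnunn

S => nSn   [S → n S n]
nSn => nnSnn   [S → n S n]
nnSnn => nnuSunn   [S → u S u]
nnuSunn => nnunSnunn   [S → n S n]
nnunSnunn => nnunnSnnunn   [S → n S n]
nnunnSnnunn => nnunnnSnnnunn   [S → n S n]
nnunnnSnnnunn => nnunnnuSunnnunn   [S → u S u]
nnunnnuSunnnunn => nnunnnuuSuunnnunn   [S → u S u]
nnunnnuuSuunnnunn => nnunnnuuuSuuunnnunn   [S → u S u]
nnunnnuuuSuuunnnunn => nnunnnuuunSnuuunnnunn   [S → n S n]
nnunnnuuunSnuuunnnunn => nnunnnuuunnuuunnnunn   [S → λ]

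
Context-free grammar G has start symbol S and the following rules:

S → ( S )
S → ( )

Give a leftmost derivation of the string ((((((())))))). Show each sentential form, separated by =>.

S=>(S)=>((S))=>(((S)))=>((((S))))=>(((((S)))))=>((((((S))))))=>((((((()))))))

S => (S)   [S → ( S )]
(S) => ((S))   [S → ( S )]
((S)) => (((S)))   [S → ( S )]
(((S))) => ((((S))))   [S → ( S )]
((((S)))) => (((((S)))))   [S → ( S )]
(((((S))))) => ((((((S))))))   [S → ( S )]
((((((S)))))) => ((((((()))))))   [S → ( )]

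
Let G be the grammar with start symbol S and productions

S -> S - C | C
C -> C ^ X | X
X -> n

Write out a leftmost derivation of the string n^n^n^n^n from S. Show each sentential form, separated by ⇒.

S ⇒ C ⇒ C^X ⇒ C^X^X ⇒ C^X^X^X ⇒ C^X^X^X^X ⇒ X^X^X^X^X ⇒ n^X^X^X^X ⇒ n^n^X^X^X ⇒ n^n^n^X^X ⇒ n^n^n^n^X ⇒ n^n^n^n^n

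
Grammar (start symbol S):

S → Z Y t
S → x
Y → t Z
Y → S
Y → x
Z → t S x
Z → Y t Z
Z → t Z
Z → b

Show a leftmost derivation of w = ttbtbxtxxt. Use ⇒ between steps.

S ⇒ ZYt ⇒ tSxYt ⇒ tZYtxYt ⇒ tYtZYtxYt ⇒ ttZtZYtxYt ⇒ ttbtZYtxYt ⇒ ttbtbYtxYt ⇒ ttbtbxtxYt ⇒ ttbtbxtxxt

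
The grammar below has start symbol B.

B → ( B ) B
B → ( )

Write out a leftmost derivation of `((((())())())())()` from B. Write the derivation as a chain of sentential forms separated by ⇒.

B⇒(B)B⇒((B)B)B⇒(((B)B)B)B⇒((((B)B)B)B)B⇒((((())B)B)B)B⇒((((())())B)B)B⇒((((())())())B)B⇒((((())())())())B⇒((((())())())())()

B ⇒ (B)B   [B → ( B ) B]
(B)B ⇒ ((B)B)B   [B → ( B ) B]
((B)B)B ⇒ (((B)B)B)B   [B → ( B ) B]
(((B)B)B)B ⇒ ((((B)B)B)B)B   [B → ( B ) B]
((((B)B)B)B)B ⇒ ((((())B)B)B)B   [B → ( )]
((((())B)B)B)B ⇒ ((((())())B)B)B   [B → ( )]
((((())())B)B)B ⇒ ((((())())())B)B   [B → ( )]
((((())())())B)B ⇒ ((((())())())())B   [B → ( )]
((((())())())())B ⇒ ((((())())())())()   [B → ( )]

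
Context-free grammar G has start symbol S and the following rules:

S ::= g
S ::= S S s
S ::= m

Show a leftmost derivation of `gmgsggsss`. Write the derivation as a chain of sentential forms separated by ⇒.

S ⇒ SSs   [S ::= S S s]
SSs ⇒ gSs   [S ::= g]
gSs ⇒ gSSss   [S ::= S S s]
gSSss ⇒ gSSsSss   [S ::= S S s]
gSSsSss ⇒ gmSsSss   [S ::= m]
gmSsSss ⇒ gmgsSss   [S ::= g]
gmgsSss ⇒ gmgsSSsss   [S ::= S S s]
gmgsSSsss ⇒ gmgsgSsss   [S ::= g]
gmgsgSsss ⇒ gmgsggsss   [S ::= g]

S ⇒ SSs ⇒ gSs ⇒ gSSss ⇒ gSSsSss ⇒ gmSsSss ⇒ gmgsSss ⇒ gmgsSSsss ⇒ gmgsgSsss ⇒ gmgsggsss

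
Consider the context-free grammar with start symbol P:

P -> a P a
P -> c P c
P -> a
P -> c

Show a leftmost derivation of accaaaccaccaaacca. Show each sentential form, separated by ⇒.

P ⇒ aPa   [P -> a P a]
aPa ⇒ acPca   [P -> c P c]
acPca ⇒ accPcca   [P -> c P c]
accPcca ⇒ accaPacca   [P -> a P a]
accaPacca ⇒ accaaPaacca   [P -> a P a]
accaaPaacca ⇒ accaaaPaaacca   [P -> a P a]
accaaaPaaacca ⇒ accaaacPcaaacca   [P -> c P c]
accaaacPcaaacca ⇒ accaaaccPccaaacca   [P -> c P c]
accaaaccPccaaacca ⇒ accaaaccaccaaacca   [P -> a]

P⇒aPa⇒acPca⇒accPcca⇒accaPacca⇒accaaPaacca⇒accaaaPaaacca⇒accaaacPcaaacca⇒accaaaccPccaaacca⇒accaaaccaccaaacca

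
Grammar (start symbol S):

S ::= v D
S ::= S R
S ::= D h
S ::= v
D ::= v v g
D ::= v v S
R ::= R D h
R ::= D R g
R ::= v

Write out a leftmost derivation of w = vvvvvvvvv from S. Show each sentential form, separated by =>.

S => SR => SRR => vDRR => vvvSRR => vvvvDRR => vvvvvvSRR => vvvvvvvRR => vvvvvvvvR => vvvvvvvvv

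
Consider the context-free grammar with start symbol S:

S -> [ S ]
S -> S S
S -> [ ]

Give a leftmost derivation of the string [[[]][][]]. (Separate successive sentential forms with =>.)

S=>[S]=>[SS]=>[SSS]=>[[S]SS]=>[[[]]SS]=>[[[]][]S]=>[[[]][][]]

S => [S]   [S -> [ S ]]
[S] => [SS]   [S -> S S]
[SS] => [SSS]   [S -> S S]
[SSS] => [[S]SS]   [S -> [ S ]]
[[S]SS] => [[[]]SS]   [S -> [ ]]
[[[]]SS] => [[[]][]S]   [S -> [ ]]
[[[]][]S] => [[[]][][]]   [S -> [ ]]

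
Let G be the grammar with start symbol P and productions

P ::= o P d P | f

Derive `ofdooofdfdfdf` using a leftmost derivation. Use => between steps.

P=>oPdP=>ofdP=>ofdoPdP=>ofdooPdPdP=>ofdoooPdPdPdP=>ofdooofdPdPdP=>ofdooofdfdPdP=>ofdooofdfdfdP=>ofdooofdfdfdf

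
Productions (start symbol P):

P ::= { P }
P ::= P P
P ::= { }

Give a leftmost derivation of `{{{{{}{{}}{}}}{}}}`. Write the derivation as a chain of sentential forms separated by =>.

P => {P}   [P ::= { P }]
{P} => {{P}}   [P ::= { P }]
{{P}} => {{PP}}   [P ::= P P]
{{PP}} => {{{P}P}}   [P ::= { P }]
{{{P}P}} => {{{{P}}P}}   [P ::= { P }]
{{{{P}}P}} => {{{{PP}}P}}   [P ::= P P]
{{{{PP}}P}} => {{{{PPP}}P}}   [P ::= P P]
{{{{PPP}}P}} => {{{{{}PP}}P}}   [P ::= { }]
{{{{{}PP}}P}} => {{{{{}{P}P}}P}}   [P ::= { P }]
{{{{{}{P}P}}P}} => {{{{{}{{}}P}}P}}   [P ::= { }]
{{{{{}{{}}P}}P}} => {{{{{}{{}}{}}}P}}   [P ::= { }]
{{{{{}{{}}{}}}P}} => {{{{{}{{}}{}}}{}}}   [P ::= { }]

P=>{P}=>{{P}}=>{{PP}}=>{{{P}P}}=>{{{{P}}P}}=>{{{{PP}}P}}=>{{{{PPP}}P}}=>{{{{{}PP}}P}}=>{{{{{}{P}P}}P}}=>{{{{{}{{}}P}}P}}=>{{{{{}{{}}{}}}P}}=>{{{{{}{{}}{}}}{}}}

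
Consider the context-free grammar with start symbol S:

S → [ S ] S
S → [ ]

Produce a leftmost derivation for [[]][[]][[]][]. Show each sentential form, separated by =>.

S=>[S]S=>[[]]S=>[[]][S]S=>[[]][[]]S=>[[]][[]][S]S=>[[]][[]][[]]S=>[[]][[]][[]][]

S => [S]S   [S → [ S ] S]
[S]S => [[]]S   [S → [ ]]
[[]]S => [[]][S]S   [S → [ S ] S]
[[]][S]S => [[]][[]]S   [S → [ ]]
[[]][[]]S => [[]][[]][S]S   [S → [ S ] S]
[[]][[]][S]S => [[]][[]][[]]S   [S → [ ]]
[[]][[]][[]]S => [[]][[]][[]][]   [S → [ ]]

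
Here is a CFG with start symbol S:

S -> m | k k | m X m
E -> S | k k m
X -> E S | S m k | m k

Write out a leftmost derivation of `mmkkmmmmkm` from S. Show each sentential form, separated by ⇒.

S ⇒ mXm ⇒ mSmkm ⇒ mmXmmkm ⇒ mmESmmkm ⇒ mmkkmSmmkm ⇒ mmkkmmmmkm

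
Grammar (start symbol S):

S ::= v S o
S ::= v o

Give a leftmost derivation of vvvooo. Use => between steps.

S=>vSo=>vvSoo=>vvvooo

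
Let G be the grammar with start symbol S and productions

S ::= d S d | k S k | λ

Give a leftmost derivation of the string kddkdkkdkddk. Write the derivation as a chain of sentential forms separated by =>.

S => kSk   [S ::= k S k]
kSk => kdSdk   [S ::= d S d]
kdSdk => kddSddk   [S ::= d S d]
kddSddk => kddkSkddk   [S ::= k S k]
kddkSkddk => kddkdSdkddk   [S ::= d S d]
kddkdSdkddk => kddkdkSkdkddk   [S ::= k S k]
kddkdkSkdkddk => kddkdkkdkddk   [S ::= λ]

S=>kSk=>kdSdk=>kddSddk=>kddkSkddk=>kddkdSdkddk=>kddkdkSkdkddk=>kddkdkkdkddk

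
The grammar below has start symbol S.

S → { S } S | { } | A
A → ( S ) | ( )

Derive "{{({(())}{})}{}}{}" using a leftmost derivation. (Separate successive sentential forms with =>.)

S => {S}S => {{S}S}S => {{A}S}S => {{(S)}S}S => {{({S}S)}S}S => {{({A}S)}S}S => {{({(S)}S)}S}S => {{({(A)}S)}S}S => {{({(())}S)}S}S => {{({(())}{})}S}S => {{({(())}{})}{}}S => {{({(())}{})}{}}{}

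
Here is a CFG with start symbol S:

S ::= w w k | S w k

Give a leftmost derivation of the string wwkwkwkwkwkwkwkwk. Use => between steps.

S => Swk => Swkwk => Swkwkwk => Swkwkwkwk => Swkwkwkwkwk => Swkwkwkwkwkwk => Swkwkwkwkwkwkwk => wwkwkwkwkwkwkwkwk

S => Swk   [S ::= S w k]
Swk => Swkwk   [S ::= S w k]
Swkwk => Swkwkwk   [S ::= S w k]
Swkwkwk => Swkwkwkwk   [S ::= S w k]
Swkwkwkwk => Swkwkwkwkwk   [S ::= S w k]
Swkwkwkwkwk => Swkwkwkwkwkwk   [S ::= S w k]
Swkwkwkwkwkwk => Swkwkwkwkwkwkwk   [S ::= S w k]
Swkwkwkwkwkwkwk => wwkwkwkwkwkwkwkwk   [S ::= w w k]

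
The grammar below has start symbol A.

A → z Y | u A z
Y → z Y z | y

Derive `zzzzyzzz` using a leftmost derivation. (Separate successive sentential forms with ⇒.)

A⇒zY⇒zzYz⇒zzzYzz⇒zzzzYzzz⇒zzzzyzzz

A ⇒ zY   [A → z Y]
zY ⇒ zzYz   [Y → z Y z]
zzYz ⇒ zzzYzz   [Y → z Y z]
zzzYzz ⇒ zzzzYzzz   [Y → z Y z]
zzzzYzzz ⇒ zzzzyzzz   [Y → y]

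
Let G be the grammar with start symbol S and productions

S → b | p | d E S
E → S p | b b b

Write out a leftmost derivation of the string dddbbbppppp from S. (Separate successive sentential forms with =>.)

S => dES => dSpS => ddESpS => ddSpSpS => dddESpSpS => dddbbbSpSpS => dddbbbppSpS => dddbbbppppS => dddbbbppppp

S => dES   [S → d E S]
dES => dSpS   [E → S p]
dSpS => ddESpS   [S → d E S]
ddESpS => ddSpSpS   [E → S p]
ddSpSpS => dddESpSpS   [S → d E S]
dddESpSpS => dddbbbSpSpS   [E → b b b]
dddbbbSpSpS => dddbbbppSpS   [S → p]
dddbbbppSpS => dddbbbppppS   [S → p]
dddbbbppppS => dddbbbppppp   [S → p]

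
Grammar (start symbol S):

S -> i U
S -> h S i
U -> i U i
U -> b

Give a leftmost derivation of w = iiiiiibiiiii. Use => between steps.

S => iU   [S -> i U]
iU => iiUi   [U -> i U i]
iiUi => iiiUii   [U -> i U i]
iiiUii => iiiiUiii   [U -> i U i]
iiiiUiii => iiiiiUiiii   [U -> i U i]
iiiiiUiiii => iiiiiiUiiiii   [U -> i U i]
iiiiiiUiiiii => iiiiiibiiiii   [U -> b]

S=>iU=>iiUi=>iiiUii=>iiiiUiii=>iiiiiUiiii=>iiiiiiUiiiii=>iiiiiibiiiii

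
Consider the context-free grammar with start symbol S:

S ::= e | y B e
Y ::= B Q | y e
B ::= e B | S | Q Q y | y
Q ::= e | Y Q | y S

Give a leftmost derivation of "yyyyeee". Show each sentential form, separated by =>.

S => yBe => ySe => yyBee => yySee => yyyBeee => yyyyeee

S => yBe   [S ::= y B e]
yBe => ySe   [B ::= S]
ySe => yyBee   [S ::= y B e]
yyBee => yySee   [B ::= S]
yySee => yyyBeee   [S ::= y B e]
yyyBeee => yyyyeee   [B ::= y]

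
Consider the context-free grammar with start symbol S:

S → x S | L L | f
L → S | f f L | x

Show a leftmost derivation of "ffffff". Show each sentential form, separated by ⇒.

S ⇒ LL   [S → L L]
LL ⇒ SL   [L → S]
SL ⇒ fL   [S → f]
fL ⇒ fffL   [L → f f L]
fffL ⇒ fffffL   [L → f f L]
fffffL ⇒ fffffS   [L → S]
fffffS ⇒ ffffff   [S → f]

S ⇒ LL ⇒ SL ⇒ fL ⇒ fffL ⇒ fffffL ⇒ fffffS ⇒ ffffff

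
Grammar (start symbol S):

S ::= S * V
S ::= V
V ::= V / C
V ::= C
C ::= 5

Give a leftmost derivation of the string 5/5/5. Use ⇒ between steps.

S⇒V⇒V/C⇒V/C/C⇒C/C/C⇒5/C/C⇒5/5/C⇒5/5/5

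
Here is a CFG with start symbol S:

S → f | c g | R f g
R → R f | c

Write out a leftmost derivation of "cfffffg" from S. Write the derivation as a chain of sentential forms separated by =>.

S => Rfg   [S → R f g]
Rfg => Rffg   [R → R f]
Rffg => Rfffg   [R → R f]
Rfffg => Rffffg   [R → R f]
Rffffg => Rfffffg   [R → R f]
Rfffffg => cfffffg   [R → c]

S => Rfg => Rffg => Rfffg => Rffffg => Rfffffg => cfffffg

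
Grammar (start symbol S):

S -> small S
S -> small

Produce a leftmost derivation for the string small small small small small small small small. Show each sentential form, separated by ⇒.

S ⇒ small S ⇒ small small S ⇒ small small small S ⇒ small small small small S ⇒ small small small small small S ⇒ small small small small small small S ⇒ small small small small small small small S ⇒ small small small small small small small small

S ⇒ small S   [S -> small S]
small S ⇒ small small S   [S -> small S]
small small S ⇒ small small small S   [S -> small S]
small small small S ⇒ small small small small S   [S -> small S]
small small small small S ⇒ small small small small small S   [S -> small S]
small small small small small S ⇒ small small small small small small S   [S -> small S]
small small small small small small S ⇒ small small small small small small small S   [S -> small S]
small small small small small small small S ⇒ small small small small small small small small   [S -> small]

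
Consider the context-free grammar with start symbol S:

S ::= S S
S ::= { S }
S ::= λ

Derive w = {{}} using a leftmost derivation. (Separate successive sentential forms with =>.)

S => SS => {S}S => {SS}S => {SSS}S => {{S}SS}S => {{}SS}S => {{}S}S => {{}}S => {{}}

S => SS   [S ::= S S]
SS => {S}S   [S ::= { S }]
{S}S => {SS}S   [S ::= S S]
{SS}S => {SSS}S   [S ::= S S]
{SSS}S => {{S}SS}S   [S ::= { S }]
{{S}SS}S => {{}SS}S   [S ::= λ]
{{}SS}S => {{}S}S   [S ::= λ]
{{}S}S => {{}}S   [S ::= λ]
{{}}S => {{}}   [S ::= λ]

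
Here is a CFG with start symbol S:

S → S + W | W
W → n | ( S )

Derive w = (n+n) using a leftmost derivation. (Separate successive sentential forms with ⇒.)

S ⇒ W   [S → W]
W ⇒ (S)   [W → ( S )]
(S) ⇒ (S+W)   [S → S + W]
(S+W) ⇒ (W+W)   [S → W]
(W+W) ⇒ (n+W)   [W → n]
(n+W) ⇒ (n+n)   [W → n]

S ⇒ W ⇒ (S) ⇒ (S+W) ⇒ (W+W) ⇒ (n+W) ⇒ (n+n)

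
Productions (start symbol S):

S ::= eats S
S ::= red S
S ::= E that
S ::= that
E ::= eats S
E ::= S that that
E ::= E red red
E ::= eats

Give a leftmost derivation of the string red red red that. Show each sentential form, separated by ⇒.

S ⇒ red S ⇒ red red S ⇒ red red red S ⇒ red red red that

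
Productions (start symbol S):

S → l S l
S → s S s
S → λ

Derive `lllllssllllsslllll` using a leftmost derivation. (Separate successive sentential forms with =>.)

S => lSl => llSll => lllSlll => llllSllll => lllllSlllll => lllllsSslllll => lllllssSsslllll => lllllsslSlsslllll => lllllssllSllsslllll => lllllssllllsslllll

S => lSl   [S → l S l]
lSl => llSll   [S → l S l]
llSll => lllSlll   [S → l S l]
lllSlll => llllSllll   [S → l S l]
llllSllll => lllllSlllll   [S → l S l]
lllllSlllll => lllllsSslllll   [S → s S s]
lllllsSslllll => lllllssSsslllll   [S → s S s]
lllllssSsslllll => lllllsslSlsslllll   [S → l S l]
lllllsslSlsslllll => lllllssllSllsslllll   [S → l S l]
lllllssllSllsslllll => lllllssllllsslllll   [S → λ]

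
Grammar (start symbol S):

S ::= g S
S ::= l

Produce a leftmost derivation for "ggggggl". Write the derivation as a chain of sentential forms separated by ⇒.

S ⇒ gS ⇒ ggS ⇒ gggS ⇒ ggggS ⇒ gggggS ⇒ ggggggS ⇒ ggggggl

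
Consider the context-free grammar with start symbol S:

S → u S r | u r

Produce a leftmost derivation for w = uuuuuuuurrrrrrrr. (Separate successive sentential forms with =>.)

S => uSr   [S → u S r]
uSr => uuSrr   [S → u S r]
uuSrr => uuuSrrr   [S → u S r]
uuuSrrr => uuuuSrrrr   [S → u S r]
uuuuSrrrr => uuuuuSrrrrr   [S → u S r]
uuuuuSrrrrr => uuuuuuSrrrrrr   [S → u S r]
uuuuuuSrrrrrr => uuuuuuuSrrrrrrr   [S → u S r]
uuuuuuuSrrrrrrr => uuuuuuuurrrrrrrr   [S → u r]

S=>uSr=>uuSrr=>uuuSrrr=>uuuuSrrrr=>uuuuuSrrrrr=>uuuuuuSrrrrrr=>uuuuuuuSrrrrrrr=>uuuuuuuurrrrrrrr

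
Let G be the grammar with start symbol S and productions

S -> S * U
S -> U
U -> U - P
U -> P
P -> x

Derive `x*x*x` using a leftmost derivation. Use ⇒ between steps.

S ⇒ S*U ⇒ S*U*U ⇒ U*U*U ⇒ P*U*U ⇒ x*U*U ⇒ x*P*U ⇒ x*x*U ⇒ x*x*P ⇒ x*x*x

S ⇒ S*U   [S -> S * U]
S*U ⇒ S*U*U   [S -> S * U]
S*U*U ⇒ U*U*U   [S -> U]
U*U*U ⇒ P*U*U   [U -> P]
P*U*U ⇒ x*U*U   [P -> x]
x*U*U ⇒ x*P*U   [U -> P]
x*P*U ⇒ x*x*U   [P -> x]
x*x*U ⇒ x*x*P   [U -> P]
x*x*P ⇒ x*x*x   [P -> x]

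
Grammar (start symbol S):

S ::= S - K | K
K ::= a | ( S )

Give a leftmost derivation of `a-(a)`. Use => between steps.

S => S-K => K-K => a-K => a-(S) => a-(K) => a-(a)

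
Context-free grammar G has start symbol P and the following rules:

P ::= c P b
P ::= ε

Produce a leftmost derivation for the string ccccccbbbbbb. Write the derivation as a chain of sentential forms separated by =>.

P=>cPb=>ccPbb=>cccPbbb=>ccccPbbbb=>cccccPbbbbb=>ccccccPbbbbbb=>ccccccbbbbbb

P => cPb   [P ::= c P b]
cPb => ccPbb   [P ::= c P b]
ccPbb => cccPbbb   [P ::= c P b]
cccPbbb => ccccPbbbb   [P ::= c P b]
ccccPbbbb => cccccPbbbbb   [P ::= c P b]
cccccPbbbbb => ccccccPbbbbbb   [P ::= c P b]
ccccccPbbbbbb => ccccccbbbbbb   [P ::= ε]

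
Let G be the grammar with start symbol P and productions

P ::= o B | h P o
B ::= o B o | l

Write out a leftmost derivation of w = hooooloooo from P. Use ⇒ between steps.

P ⇒ hPo ⇒ hoBo ⇒ hooBoo ⇒ hoooBooo ⇒ hooooBoooo ⇒ hooooloooo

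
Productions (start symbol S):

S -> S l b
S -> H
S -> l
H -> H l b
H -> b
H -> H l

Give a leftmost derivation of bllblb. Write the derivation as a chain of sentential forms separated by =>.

S => Slb   [S -> S l b]
Slb => Slblb   [S -> S l b]
Slblb => Hlblb   [S -> H]
Hlblb => Hllblb   [H -> H l]
Hllblb => bllblb   [H -> b]

S => Slb => Slblb => Hlblb => Hllblb => bllblb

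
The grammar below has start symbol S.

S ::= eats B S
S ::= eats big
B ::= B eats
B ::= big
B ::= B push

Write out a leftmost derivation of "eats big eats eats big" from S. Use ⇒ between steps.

S ⇒ eats B S ⇒ eats B eats S ⇒ eats big eats S ⇒ eats big eats eats big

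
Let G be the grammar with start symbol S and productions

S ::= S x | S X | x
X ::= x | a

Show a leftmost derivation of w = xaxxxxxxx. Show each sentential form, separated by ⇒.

S ⇒ SX ⇒ SxX ⇒ SXxX ⇒ SXXxX ⇒ SxXXxX ⇒ SxxXXxX ⇒ SXxxXXxX ⇒ SXXxxXXxX ⇒ xXXxxXXxX ⇒ xaXxxXXxX ⇒ xaxxxXXxX ⇒ xaxxxxXxX ⇒ xaxxxxxxX ⇒ xaxxxxxxx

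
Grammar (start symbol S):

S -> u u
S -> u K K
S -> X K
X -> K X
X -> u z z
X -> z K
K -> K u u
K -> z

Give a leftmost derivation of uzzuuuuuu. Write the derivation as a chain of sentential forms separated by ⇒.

S ⇒ uKK ⇒ uzK ⇒ uzKuu ⇒ uzKuuuu ⇒ uzKuuuuuu ⇒ uzzuuuuuu

S ⇒ uKK   [S -> u K K]
uKK ⇒ uzK   [K -> z]
uzK ⇒ uzKuu   [K -> K u u]
uzKuu ⇒ uzKuuuu   [K -> K u u]
uzKuuuu ⇒ uzKuuuuuu   [K -> K u u]
uzKuuuuuu ⇒ uzzuuuuuu   [K -> z]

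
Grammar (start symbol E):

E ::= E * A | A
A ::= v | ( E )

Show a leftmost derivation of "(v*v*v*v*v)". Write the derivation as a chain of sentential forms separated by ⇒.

E ⇒ A ⇒ (E) ⇒ (E*A) ⇒ (E*A*A) ⇒ (E*A*A*A) ⇒ (E*A*A*A*A) ⇒ (A*A*A*A*A) ⇒ (v*A*A*A*A) ⇒ (v*v*A*A*A) ⇒ (v*v*v*A*A) ⇒ (v*v*v*v*A) ⇒ (v*v*v*v*v)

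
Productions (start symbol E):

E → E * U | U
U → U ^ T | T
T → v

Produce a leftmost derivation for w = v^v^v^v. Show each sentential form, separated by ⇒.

E ⇒ U   [E → U]
U ⇒ U^T   [U → U ^ T]
U^T ⇒ U^T^T   [U → U ^ T]
U^T^T ⇒ U^T^T^T   [U → U ^ T]
U^T^T^T ⇒ T^T^T^T   [U → T]
T^T^T^T ⇒ v^T^T^T   [T → v]
v^T^T^T ⇒ v^v^T^T   [T → v]
v^v^T^T ⇒ v^v^v^T   [T → v]
v^v^v^T ⇒ v^v^v^v   [T → v]

E ⇒ U ⇒ U^T ⇒ U^T^T ⇒ U^T^T^T ⇒ T^T^T^T ⇒ v^T^T^T ⇒ v^v^T^T ⇒ v^v^v^T ⇒ v^v^v^v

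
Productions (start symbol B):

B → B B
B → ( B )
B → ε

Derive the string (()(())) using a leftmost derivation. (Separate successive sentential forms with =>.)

B=>(B)=>(BB)=>((B)B)=>(()B)=>(()(B))=>(()((B)))=>(()(()))

B => (B)   [B → ( B )]
(B) => (BB)   [B → B B]
(BB) => ((B)B)   [B → ( B )]
((B)B) => (()B)   [B → ε]
(()B) => (()(B))   [B → ( B )]
(()(B)) => (()((B)))   [B → ( B )]
(()((B))) => (()(()))   [B → ε]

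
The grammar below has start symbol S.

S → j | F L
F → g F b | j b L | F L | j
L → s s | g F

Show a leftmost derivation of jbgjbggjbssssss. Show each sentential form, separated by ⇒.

S ⇒ FL ⇒ jbLL ⇒ jbgFL ⇒ jbgFLL ⇒ jbgjbLLL ⇒ jbgjbgFLL ⇒ jbgjbgFLLL ⇒ jbgjbggFbLLL ⇒ jbgjbggjbLLL ⇒ jbgjbggjbssLL ⇒ jbgjbggjbssssL ⇒ jbgjbggjbssssss

S ⇒ FL   [S → F L]
FL ⇒ jbLL   [F → j b L]
jbLL ⇒ jbgFL   [L → g F]
jbgFL ⇒ jbgFLL   [F → F L]
jbgFLL ⇒ jbgjbLLL   [F → j b L]
jbgjbLLL ⇒ jbgjbgFLL   [L → g F]
jbgjbgFLL ⇒ jbgjbgFLLL   [F → F L]
jbgjbgFLLL ⇒ jbgjbggFbLLL   [F → g F b]
jbgjbggFbLLL ⇒ jbgjbggjbLLL   [F → j]
jbgjbggjbLLL ⇒ jbgjbggjbssLL   [L → s s]
jbgjbggjbssLL ⇒ jbgjbggjbssssL   [L → s s]
jbgjbggjbssssL ⇒ jbgjbggjbssssss   [L → s s]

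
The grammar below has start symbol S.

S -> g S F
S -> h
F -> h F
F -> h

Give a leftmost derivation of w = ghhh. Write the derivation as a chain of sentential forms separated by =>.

S=>gSF=>ghF=>ghhF=>ghhh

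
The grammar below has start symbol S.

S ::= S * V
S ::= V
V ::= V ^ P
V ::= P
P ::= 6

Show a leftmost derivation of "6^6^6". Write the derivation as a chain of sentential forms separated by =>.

S => V   [S ::= V]
V => V^P   [V ::= V ^ P]
V^P => V^P^P   [V ::= V ^ P]
V^P^P => P^P^P   [V ::= P]
P^P^P => 6^P^P   [P ::= 6]
6^P^P => 6^6^P   [P ::= 6]
6^6^P => 6^6^6   [P ::= 6]

S => V => V^P => V^P^P => P^P^P => 6^P^P => 6^6^P => 6^6^6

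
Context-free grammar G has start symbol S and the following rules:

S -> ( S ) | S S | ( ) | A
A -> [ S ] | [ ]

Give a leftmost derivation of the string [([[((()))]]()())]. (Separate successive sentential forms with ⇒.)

S⇒A⇒[S]⇒[(S)]⇒[(SS)]⇒[(AS)]⇒[([S]S)]⇒[([A]S)]⇒[([[S]]S)]⇒[([[(S)]]S)]⇒[([[((S))]]S)]⇒[([[((()))]]S)]⇒[([[((()))]]SS)]⇒[([[((()))]]()S)]⇒[([[((()))]]()())]

S ⇒ A   [S -> A]
A ⇒ [S]   [A -> [ S ]]
[S] ⇒ [(S)]   [S -> ( S )]
[(S)] ⇒ [(SS)]   [S -> S S]
[(SS)] ⇒ [(AS)]   [S -> A]
[(AS)] ⇒ [([S]S)]   [A -> [ S ]]
[([S]S)] ⇒ [([A]S)]   [S -> A]
[([A]S)] ⇒ [([[S]]S)]   [A -> [ S ]]
[([[S]]S)] ⇒ [([[(S)]]S)]   [S -> ( S )]
[([[(S)]]S)] ⇒ [([[((S))]]S)]   [S -> ( S )]
[([[((S))]]S)] ⇒ [([[((()))]]S)]   [S -> ( )]
[([[((()))]]S)] ⇒ [([[((()))]]SS)]   [S -> S S]
[([[((()))]]SS)] ⇒ [([[((()))]]()S)]   [S -> ( )]
[([[((()))]]()S)] ⇒ [([[((()))]]()())]   [S -> ( )]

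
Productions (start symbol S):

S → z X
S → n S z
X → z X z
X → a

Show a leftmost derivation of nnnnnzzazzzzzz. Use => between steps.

S => nSz => nnSzz => nnnSzzz => nnnnSzzzz => nnnnnSzzzzz => nnnnnzXzzzzz => nnnnnzzXzzzzzz => nnnnnzzazzzzzz

S => nSz   [S → n S z]
nSz => nnSzz   [S → n S z]
nnSzz => nnnSzzz   [S → n S z]
nnnSzzz => nnnnSzzzz   [S → n S z]
nnnnSzzzz => nnnnnSzzzzz   [S → n S z]
nnnnnSzzzzz => nnnnnzXzzzzz   [S → z X]
nnnnnzXzzzzz => nnnnnzzXzzzzzz   [X → z X z]
nnnnnzzXzzzzzz => nnnnnzzazzzzzz   [X → a]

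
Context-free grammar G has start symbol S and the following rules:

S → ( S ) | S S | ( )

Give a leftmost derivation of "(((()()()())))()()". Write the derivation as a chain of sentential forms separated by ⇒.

S ⇒ SS ⇒ SSS ⇒ (S)SS ⇒ ((S))SS ⇒ (((S)))SS ⇒ (((SS)))SS ⇒ (((SSS)))SS ⇒ (((SSSS)))SS ⇒ (((()SSS)))SS ⇒ (((()()SS)))SS ⇒ (((()()()S)))SS ⇒ (((()()()())))SS ⇒ (((()()()())))()S ⇒ (((()()()())))()()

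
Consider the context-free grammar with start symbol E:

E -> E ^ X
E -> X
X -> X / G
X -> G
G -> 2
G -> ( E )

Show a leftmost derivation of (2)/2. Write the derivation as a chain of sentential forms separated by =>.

E => X => X/G => G/G => (E)/G => (X)/G => (G)/G => (2)/G => (2)/2

E => X   [E -> X]
X => X/G   [X -> X / G]
X/G => G/G   [X -> G]
G/G => (E)/G   [G -> ( E )]
(E)/G => (X)/G   [E -> X]
(X)/G => (G)/G   [X -> G]
(G)/G => (2)/G   [G -> 2]
(2)/G => (2)/2   [G -> 2]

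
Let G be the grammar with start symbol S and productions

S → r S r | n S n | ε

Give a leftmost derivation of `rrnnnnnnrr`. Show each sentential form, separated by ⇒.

S ⇒ rSr   [S → r S r]
rSr ⇒ rrSrr   [S → r S r]
rrSrr ⇒ rrnSnrr   [S → n S n]
rrnSnrr ⇒ rrnnSnnrr   [S → n S n]
rrnnSnnrr ⇒ rrnnnSnnnrr   [S → n S n]
rrnnnSnnnrr ⇒ rrnnnnnnrr   [S → ε]

S ⇒ rSr ⇒ rrSrr ⇒ rrnSnrr ⇒ rrnnSnnrr ⇒ rrnnnSnnnrr ⇒ rrnnnnnnrr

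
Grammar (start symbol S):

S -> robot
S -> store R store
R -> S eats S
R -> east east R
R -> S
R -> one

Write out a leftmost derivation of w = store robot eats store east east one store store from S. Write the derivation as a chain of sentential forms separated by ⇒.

S ⇒ store R store ⇒ store S eats S store ⇒ store robot eats S store ⇒ store robot eats store R store store ⇒ store robot eats store east east R store store ⇒ store robot eats store east east one store store

S ⇒ store R store   [S -> store R store]
store R store ⇒ store S eats S store   [R -> S eats S]
store S eats S store ⇒ store robot eats S store   [S -> robot]
store robot eats S store ⇒ store robot eats store R store store   [S -> store R store]
store robot eats store R store store ⇒ store robot eats store east east R store store   [R -> east east R]
store robot eats store east east R store store ⇒ store robot eats store east east one store store   [R -> one]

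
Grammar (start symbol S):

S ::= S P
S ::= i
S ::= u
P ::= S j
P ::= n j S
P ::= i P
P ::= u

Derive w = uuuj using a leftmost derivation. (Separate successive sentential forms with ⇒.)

S⇒SP⇒uP⇒uSj⇒uSPj⇒uuPj⇒uuuj

S ⇒ SP   [S ::= S P]
SP ⇒ uP   [S ::= u]
uP ⇒ uSj   [P ::= S j]
uSj ⇒ uSPj   [S ::= S P]
uSPj ⇒ uuPj   [S ::= u]
uuPj ⇒ uuuj   [P ::= u]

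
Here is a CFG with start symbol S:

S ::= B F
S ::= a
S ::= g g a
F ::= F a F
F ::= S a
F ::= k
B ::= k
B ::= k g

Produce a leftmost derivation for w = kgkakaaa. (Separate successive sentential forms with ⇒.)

S ⇒ BF   [S ::= B F]
BF ⇒ kgF   [B ::= k g]
kgF ⇒ kgFaF   [F ::= F a F]
kgFaF ⇒ kgkaF   [F ::= k]
kgkaF ⇒ kgkaSa   [F ::= S a]
kgkaSa ⇒ kgkaBFa   [S ::= B F]
kgkaBFa ⇒ kgkakFa   [B ::= k]
kgkakFa ⇒ kgkakSaa   [F ::= S a]
kgkakSaa ⇒ kgkakaaa   [S ::= a]

S ⇒ BF ⇒ kgF ⇒ kgFaF ⇒ kgkaF ⇒ kgkaSa ⇒ kgkaBFa ⇒ kgkakFa ⇒ kgkakSaa ⇒ kgkakaaa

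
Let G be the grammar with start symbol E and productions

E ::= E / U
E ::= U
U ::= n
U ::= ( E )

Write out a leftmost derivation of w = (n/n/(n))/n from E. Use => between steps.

E=>E/U=>U/U=>(E)/U=>(E/U)/U=>(E/U/U)/U=>(U/U/U)/U=>(n/U/U)/U=>(n/n/U)/U=>(n/n/(E))/U=>(n/n/(U))/U=>(n/n/(n))/U=>(n/n/(n))/n

E => E/U   [E ::= E / U]
E/U => U/U   [E ::= U]
U/U => (E)/U   [U ::= ( E )]
(E)/U => (E/U)/U   [E ::= E / U]
(E/U)/U => (E/U/U)/U   [E ::= E / U]
(E/U/U)/U => (U/U/U)/U   [E ::= U]
(U/U/U)/U => (n/U/U)/U   [U ::= n]
(n/U/U)/U => (n/n/U)/U   [U ::= n]
(n/n/U)/U => (n/n/(E))/U   [U ::= ( E )]
(n/n/(E))/U => (n/n/(U))/U   [E ::= U]
(n/n/(U))/U => (n/n/(n))/U   [U ::= n]
(n/n/(n))/U => (n/n/(n))/n   [U ::= n]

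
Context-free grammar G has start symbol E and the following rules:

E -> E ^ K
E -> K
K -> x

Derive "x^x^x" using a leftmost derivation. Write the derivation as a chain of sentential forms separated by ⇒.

E⇒E^K⇒E^K^K⇒K^K^K⇒x^K^K⇒x^x^K⇒x^x^x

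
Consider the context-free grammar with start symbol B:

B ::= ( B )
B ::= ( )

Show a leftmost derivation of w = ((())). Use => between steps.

B => (B) => ((B)) => ((()))

B => (B)   [B ::= ( B )]
(B) => ((B))   [B ::= ( B )]
((B)) => ((()))   [B ::= ( )]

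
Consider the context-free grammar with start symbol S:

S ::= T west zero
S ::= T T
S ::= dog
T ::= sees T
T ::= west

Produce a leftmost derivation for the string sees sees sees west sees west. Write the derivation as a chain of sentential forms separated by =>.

S => T T   [S ::= T T]
T T => sees T T   [T ::= sees T]
sees T T => sees sees T T   [T ::= sees T]
sees sees T T => sees sees sees T T   [T ::= sees T]
sees sees sees T T => sees sees sees west T   [T ::= west]
sees sees sees west T => sees sees sees west sees T   [T ::= sees T]
sees sees sees west sees T => sees sees sees west sees west   [T ::= west]

S => T T => sees T T => sees sees T T => sees sees sees T T => sees sees sees west T => sees sees sees west sees T => sees sees sees west sees west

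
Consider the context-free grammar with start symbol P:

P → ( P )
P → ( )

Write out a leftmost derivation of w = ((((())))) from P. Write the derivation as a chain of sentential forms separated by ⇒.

P ⇒ (P)   [P → ( P )]
(P) ⇒ ((P))   [P → ( P )]
((P)) ⇒ (((P)))   [P → ( P )]
(((P))) ⇒ ((((P))))   [P → ( P )]
((((P)))) ⇒ ((((()))))   [P → ( )]

P⇒(P)⇒((P))⇒(((P)))⇒((((P))))⇒((((()))))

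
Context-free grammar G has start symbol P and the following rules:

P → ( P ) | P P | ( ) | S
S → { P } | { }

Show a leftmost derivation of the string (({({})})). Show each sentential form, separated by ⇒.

P ⇒ (P) ⇒ ((P)) ⇒ ((S)) ⇒ (({P})) ⇒ (({(P)})) ⇒ (({(S)})) ⇒ (({({})}))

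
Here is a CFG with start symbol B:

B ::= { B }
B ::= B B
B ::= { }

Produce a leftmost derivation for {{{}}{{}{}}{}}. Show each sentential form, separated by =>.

B => {B}   [B ::= { B }]
{B} => {BB}   [B ::= B B]
{BB} => {{B}B}   [B ::= { B }]
{{B}B} => {{{}}B}   [B ::= { }]
{{{}}B} => {{{}}BB}   [B ::= B B]
{{{}}BB} => {{{}}{B}B}   [B ::= { B }]
{{{}}{B}B} => {{{}}{BB}B}   [B ::= B B]
{{{}}{BB}B} => {{{}}{{}B}B}   [B ::= { }]
{{{}}{{}B}B} => {{{}}{{}{}}B}   [B ::= { }]
{{{}}{{}{}}B} => {{{}}{{}{}}{}}   [B ::= { }]

B => {B} => {BB} => {{B}B} => {{{}}B} => {{{}}BB} => {{{}}{B}B} => {{{}}{BB}B} => {{{}}{{}B}B} => {{{}}{{}{}}B} => {{{}}{{}{}}{}}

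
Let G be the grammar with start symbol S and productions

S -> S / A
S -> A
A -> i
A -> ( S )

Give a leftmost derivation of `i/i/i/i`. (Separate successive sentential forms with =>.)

S => S/A => S/A/A => S/A/A/A => A/A/A/A => i/A/A/A => i/i/A/A => i/i/i/A => i/i/i/i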